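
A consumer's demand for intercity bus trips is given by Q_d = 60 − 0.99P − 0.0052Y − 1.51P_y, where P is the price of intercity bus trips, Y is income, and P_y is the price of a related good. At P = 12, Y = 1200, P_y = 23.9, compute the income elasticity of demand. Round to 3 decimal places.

Evaluating quantity at (P, Y, P_y) gives Q_d = 60 − 0.99(12) − 0.0052(1200) − 1.51(23.9) = 60 − 11.88 − 6.24 − 36.089 = 5.791.
∂Q_d/∂Y = −0.0052, so E_I = -0.0052·(1200/5.791) ≈ -1.078.
E_I < 0: inferior good.

-1.078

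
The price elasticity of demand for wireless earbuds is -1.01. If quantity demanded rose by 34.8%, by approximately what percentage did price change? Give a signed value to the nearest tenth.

%ΔQ ≈ E × %ΔP ⇒ %ΔP = %ΔQ / E = (34.8%)/(-1.01) ≈ -34.5%.

-34.5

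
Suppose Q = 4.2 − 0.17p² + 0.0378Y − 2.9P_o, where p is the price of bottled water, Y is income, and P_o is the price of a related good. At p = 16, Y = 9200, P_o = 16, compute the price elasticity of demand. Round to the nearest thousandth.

Substituting, Q = 4.2 − 0.17(16)² + 0.0378(9200) − 2.9(16) = 4.2 − 43.52 + 347.76 − 46.4 = 262.04.
∂Q/∂p = −2·0.17·p = -5.44, so E_p = -5.44·(16/262.04) ≈ -0.332.
|E_p| < 1: demand is inelastic.

-0.332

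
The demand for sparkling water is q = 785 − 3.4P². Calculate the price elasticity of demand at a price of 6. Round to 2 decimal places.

At P = 6, q = 662.6.
dq/dP = −2·3.4·P = −40.8.
Point elasticity E = (dq/dP)·(P/q) = -40.8 × 6/662.6 ≈ -0.37.
|E| < 1, so demand is inelastic at this price.

-0.37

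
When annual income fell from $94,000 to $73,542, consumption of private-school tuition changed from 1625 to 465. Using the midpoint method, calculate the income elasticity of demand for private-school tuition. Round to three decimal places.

4.545

%ΔQ = (465 − 1625)/[(1625+465)/2] = -1160/1045 ≈ -1.1100.
%ΔI = (73,542 − 94,000)/[(94,000+73,542)/2] = -20458/83771 ≈ -0.2442.
E_I = %ΔQ/%ΔI ≈ 4.545.
E_I > 1: normal good (luxury).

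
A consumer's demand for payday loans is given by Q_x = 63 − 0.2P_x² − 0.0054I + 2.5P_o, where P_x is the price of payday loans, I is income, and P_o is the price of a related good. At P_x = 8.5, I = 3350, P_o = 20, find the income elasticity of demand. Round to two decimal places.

Evaluating quantity at (P_x, I, P_o) gives Q_x = 63 − 0.2(8.5)² − 0.0054(3350) + 2.5(20) = 63 − 14.45 − 18.09 + 50 = 80.46.
∂Q_x/∂I = −0.0054, so E_I = -0.0054·(3350/80.46) ≈ -0.22.
E_I < 0: inferior good.

-0.22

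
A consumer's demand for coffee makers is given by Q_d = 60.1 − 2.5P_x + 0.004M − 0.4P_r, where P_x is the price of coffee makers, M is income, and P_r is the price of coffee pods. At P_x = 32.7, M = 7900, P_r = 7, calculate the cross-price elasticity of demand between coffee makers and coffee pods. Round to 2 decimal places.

Evaluating quantity at (P_x, M, P_r) gives Q_d = 60.1 − 2.5(32.7) + 0.004(7900) − 0.4(7) = 60.1 − 81.75 + 31.6 − 2.8 = 7.15.
∂Q_d/∂P_r = −0.4, so E_xy = -0.4·(7/7.15) ≈ -0.39.
E_xy < 0: the goods are complements.

-0.39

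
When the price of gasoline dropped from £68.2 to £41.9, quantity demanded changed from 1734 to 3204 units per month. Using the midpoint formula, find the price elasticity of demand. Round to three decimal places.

-1.246

%Δq = (3204 − 1734)/[(1734 + 3204)/2] = 1470/2469 ≈ 0.5954.
%Δp = (41.9 − 68.2)/[(68.2 + 41.9)/2] = -26.3/55.05 ≈ -0.4777.
Arc elasticity E = %Δq/%Δp ≈ 0.5954/-0.4777 ≈ -1.246.
|E| > 1: demand is elastic over this range.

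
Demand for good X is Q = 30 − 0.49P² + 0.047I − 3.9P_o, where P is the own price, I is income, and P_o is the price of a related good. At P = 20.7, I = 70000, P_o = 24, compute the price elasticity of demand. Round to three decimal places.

-0.139

Evaluating quantity at (P, I, P_o) gives Q = 30 − 0.49(20.7)² + 0.047(70000) − 3.9(24) = 30 − 209.9601 + 3290 − 93.6 = 3016.4399.
∂Q/∂P = −2·0.49·P = -20.286, so E_p = -20.286·(20.7/3016.4399) ≈ -0.139.
|E_p| < 1: demand is inelastic.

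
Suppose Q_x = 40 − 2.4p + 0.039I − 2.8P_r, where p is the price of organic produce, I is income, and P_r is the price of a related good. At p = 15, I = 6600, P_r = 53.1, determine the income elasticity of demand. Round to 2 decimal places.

2.28

Q_x = 40 − 2.4(15) + 0.039(6600) − 2.8(53.1) = 40 − 36 + 257.4 − 148.68 = 112.72.
∂Q_x/∂I = +0.039, so E_I = 0.039·(6600/112.72) ≈ 2.28.
E_I > 1: normal good (luxury).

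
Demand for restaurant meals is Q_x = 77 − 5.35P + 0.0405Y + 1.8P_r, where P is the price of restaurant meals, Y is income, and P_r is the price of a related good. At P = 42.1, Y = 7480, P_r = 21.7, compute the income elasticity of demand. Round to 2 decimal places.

1.56

Q_x = 77 − 5.35(42.1) + 0.0405(7480) + 1.8(21.7) = 77 − 225.235 + 302.94 + 39.06 = 193.765.
∂Q_x/∂Y = +0.0405, so E_I = 0.0405·(7480/193.765) ≈ 1.56.
E_I > 1: normal good (luxury).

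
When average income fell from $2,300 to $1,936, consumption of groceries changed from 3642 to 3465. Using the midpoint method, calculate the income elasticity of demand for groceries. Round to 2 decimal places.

%ΔQ = (3465 − 3642)/[(3642+3465)/2] = -177/3553.5 ≈ -0.0498.
%ΔY = (1,936 − 2,300)/[(2,300+1,936)/2] = -364/2118 ≈ -0.1719.
E_I = %ΔQ/%ΔY ≈ 0.29.
E_I ∈ (0,1): normal good (necessity).

0.29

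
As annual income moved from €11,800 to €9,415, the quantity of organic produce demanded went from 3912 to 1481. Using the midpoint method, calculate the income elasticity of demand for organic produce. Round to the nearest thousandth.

%ΔQ = (1481 − 3912)/[(3912+1481)/2] = -2431/2696.5 ≈ -0.9015.
%ΔM = (9,415 − 11,800)/[(11,800+9,415)/2] = -2385/10607.5 ≈ -0.2248.
E_I = %ΔQ/%ΔM ≈ 4.010.
E_I > 1: normal good (luxury).

4.010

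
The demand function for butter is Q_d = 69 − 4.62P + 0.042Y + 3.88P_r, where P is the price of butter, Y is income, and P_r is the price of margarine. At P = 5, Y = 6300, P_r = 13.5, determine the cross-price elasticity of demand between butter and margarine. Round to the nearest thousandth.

0.144

Q_d = 69 − 4.62(5) + 0.042(6300) + 3.88(13.5) = 69 − 23.1 + 264.6 + 52.38 = 362.88.
∂Q_d/∂P_r = +3.88, so E_xy = 3.88·(13.5/362.88) ≈ 0.144.
E_xy > 0: the goods are substitutes.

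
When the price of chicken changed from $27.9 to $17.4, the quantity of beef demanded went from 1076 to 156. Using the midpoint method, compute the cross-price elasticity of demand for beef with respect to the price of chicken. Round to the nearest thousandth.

%ΔQ_x = (156 − 1076)/[(1076+156)/2] = -920/616 ≈ -1.4935.
%ΔP_y = (17.4 − 27.9)/[(27.9+17.4)/2] ≈ -0.4636.
E_xy = -1.4935/-0.4636 ≈ 3.222.
E_xy > 0, so beef and chicken are substitutes.

3.222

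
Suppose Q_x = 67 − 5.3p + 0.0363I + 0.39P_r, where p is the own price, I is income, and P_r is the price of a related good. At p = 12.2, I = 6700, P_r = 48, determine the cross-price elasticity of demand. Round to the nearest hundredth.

At the given point, Q_x = 67 − 5.3(12.2) + 0.0363(6700) + 0.39(48) = 67 − 64.66 + 243.21 + 18.72 = 264.27.
∂Q_x/∂P_r = +0.39, so E_xy = 0.39·(48/264.27) ≈ 0.07.
E_xy > 0: the goods are substitutes.

0.07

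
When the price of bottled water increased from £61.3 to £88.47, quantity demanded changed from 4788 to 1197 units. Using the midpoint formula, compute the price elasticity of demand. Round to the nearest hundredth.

%Δq = (1197 − 4788)/[(4788 + 1197)/2] = -3591/2992.5 ≈ -1.2000.
%Δp = (88.47 − 61.3)/[(61.3 + 88.47)/2] = 27.17/74.885 ≈ 0.3628.
Arc elasticity E = %Δq/%Δp ≈ -1.2000/0.3628 ≈ -3.31.
|E| > 1: demand is elastic over this range.

-3.31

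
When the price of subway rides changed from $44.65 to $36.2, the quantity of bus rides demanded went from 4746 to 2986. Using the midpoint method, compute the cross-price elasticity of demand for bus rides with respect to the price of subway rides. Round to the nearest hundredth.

2.18

%ΔQ_x = (2986 − 4746)/[(4746+2986)/2] = -1760/3866 ≈ -0.4553.
%ΔP_y = (36.2 − 44.65)/[(44.65+36.2)/2] ≈ -0.2090.
E_xy = -0.4553/-0.2090 ≈ 2.18.
E_xy > 0, so bus rides and subway rides are substitutes.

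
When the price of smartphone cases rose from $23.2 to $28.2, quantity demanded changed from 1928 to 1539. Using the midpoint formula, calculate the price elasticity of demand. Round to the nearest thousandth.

%ΔQ = (1539 − 1928)/[(1928 + 1539)/2] = -389/1733.5 ≈ -0.2244.
%ΔP = (28.2 − 23.2)/[(23.2 + 28.2)/2] = 5/25.7 ≈ 0.1946.
Arc elasticity E = %ΔQ/%ΔP ≈ -0.2244/0.1946 ≈ -1.153.
|E| > 1: demand is elastic over this range.

-1.153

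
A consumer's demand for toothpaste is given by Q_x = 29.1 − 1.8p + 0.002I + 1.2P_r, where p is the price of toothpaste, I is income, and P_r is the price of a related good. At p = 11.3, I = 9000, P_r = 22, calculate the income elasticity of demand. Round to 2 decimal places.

0.34

Evaluating quantity at (p, I, P_r) gives Q_x = 29.1 − 1.8(11.3) + 0.002(9000) + 1.2(22) = 29.1 − 20.34 + 18 + 26.4 = 53.16.
∂Q_x/∂I = +0.002, so E_I = 0.002·(9000/53.16) ≈ 0.34.
E_I ∈ (0,1): normal good (necessity).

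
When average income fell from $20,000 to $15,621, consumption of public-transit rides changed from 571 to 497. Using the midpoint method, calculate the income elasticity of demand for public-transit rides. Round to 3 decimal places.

0.564

%ΔQ = (497 − 571)/[(571+497)/2] = -74/534 ≈ -0.1386.
%ΔM = (15,621 − 20,000)/[(20,000+15,621)/2] = -4379/17810.5 ≈ -0.2459.
E_I = %ΔQ/%ΔM ≈ 0.564.
E_I ∈ (0,1): normal good (necessity).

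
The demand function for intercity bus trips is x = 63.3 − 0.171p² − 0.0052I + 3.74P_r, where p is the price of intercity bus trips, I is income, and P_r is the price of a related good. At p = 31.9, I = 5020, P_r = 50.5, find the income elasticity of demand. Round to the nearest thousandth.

-0.501

First evaluate x: 63.3 − 0.171(31.9)² − 0.0052(5020) + 3.74(50.5) = 63.3 − 174.0113 − 26.104 + 188.87 = 52.0547.
∂x/∂I = −0.0052, so E_I = -0.0052·(5020/52.0547) ≈ -0.501.
E_I < 0: inferior good.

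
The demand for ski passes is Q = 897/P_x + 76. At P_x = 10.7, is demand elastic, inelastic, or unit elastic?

inelastic

At P_x = 10.7, Q = 159.8318.
dQ/dP_x = −897/P_x² = −7.8347.
Point elasticity E = (dQ/dP_x)·(P_x/Q) = -7.8347 × 10.7/159.8318 ≈ -0.525.
|E| ≈ 0.525 < 1, so demand is inelastic.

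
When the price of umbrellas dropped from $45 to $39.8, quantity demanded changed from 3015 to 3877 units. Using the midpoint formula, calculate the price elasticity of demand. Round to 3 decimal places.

-2.040

%Δq = (3877 − 3015)/[(3015 + 3877)/2] = 862/3446 ≈ 0.2501.
%ΔP = (39.8 − 45)/[(45 + 39.8)/2] = -5.2/42.4 ≈ -0.1226.
Arc elasticity E = %Δq/%ΔP ≈ 0.2501/-0.1226 ≈ -2.040.
|E| > 1: demand is elastic over this range.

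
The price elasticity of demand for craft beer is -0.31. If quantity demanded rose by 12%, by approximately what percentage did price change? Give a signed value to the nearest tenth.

%ΔQ ≈ E × %ΔP ⇒ %ΔP = %ΔQ / E = (12%)/(-0.31) ≈ -38.7%.

-38.7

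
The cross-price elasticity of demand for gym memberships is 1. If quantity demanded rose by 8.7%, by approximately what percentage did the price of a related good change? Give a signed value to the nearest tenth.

8.7

%ΔQ ≈ E × %ΔP_y ⇒ %ΔP_y = %ΔQ / E = (8.7%)/(1) = 8.7%.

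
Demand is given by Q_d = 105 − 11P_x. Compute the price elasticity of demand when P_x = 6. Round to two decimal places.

-1.69

At P_x = 6, Q_d = 39.
dQ_d/dP_x = −11.
Point elasticity E = (dQ_d/dP_x)·(P_x/Q_d) = -11 × 6/39 ≈ -1.69.
|E| > 1, so demand is elastic at this price.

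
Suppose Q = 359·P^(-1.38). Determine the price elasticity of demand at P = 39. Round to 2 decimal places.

For a Cobb–Douglas (constant-elasticity) form Q = A·P^α·…, the elasticity with respect to P equals the exponent α at every point.
Here the exponent on P is -1.38, so the price elasticity of demand is -1.38.

-1.38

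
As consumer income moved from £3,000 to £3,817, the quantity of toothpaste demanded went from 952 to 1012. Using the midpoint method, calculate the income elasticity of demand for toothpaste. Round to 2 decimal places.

%ΔQ = (1012 − 952)/[(952+1012)/2] = 60/982 ≈ 0.0611.
%ΔI = (3,817 − 3,000)/[(3,000+3,817)/2] = 817/3408.5 ≈ 0.2397.
E_I = %ΔQ/%ΔI ≈ 0.25.
E_I ∈ (0,1): normal good (necessity).

0.25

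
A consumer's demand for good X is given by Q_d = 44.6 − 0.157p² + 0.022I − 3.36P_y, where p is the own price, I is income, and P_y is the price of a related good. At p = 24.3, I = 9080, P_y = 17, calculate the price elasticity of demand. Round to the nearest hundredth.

First evaluate Q_d: 44.6 − 0.157(24.3)² + 0.022(9080) − 3.36(17) = 44.6 − 92.7069 + 199.76 − 57.12 = 94.5331.
∂Q_d/∂p = −2·0.157·p = -7.6302, so E_p = -7.6302·(24.3/94.5331) ≈ -1.96.
|E_p| > 1: demand is elastic.

-1.96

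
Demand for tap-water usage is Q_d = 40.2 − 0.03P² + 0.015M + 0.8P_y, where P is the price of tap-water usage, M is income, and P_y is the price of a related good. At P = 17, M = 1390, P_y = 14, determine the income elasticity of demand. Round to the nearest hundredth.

At the given point, Q_d = 40.2 − 0.03(17)² + 0.015(1390) + 0.8(14) = 40.2 − 8.67 + 20.85 + 11.2 = 63.58.
∂Q_d/∂M = +0.015, so E_I = 0.015·(1390/63.58) ≈ 0.33.
E_I ∈ (0,1): normal good (necessity).

0.33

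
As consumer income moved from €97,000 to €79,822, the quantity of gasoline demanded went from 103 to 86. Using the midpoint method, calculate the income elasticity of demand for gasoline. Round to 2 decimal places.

%ΔQ = (86 − 103)/[(103+86)/2] = -17/94.5 ≈ -0.1799.
%ΔM = (79,822 − 97,000)/[(97,000+79,822)/2] = -17178/88411 ≈ -0.1943.
E_I = %ΔQ/%ΔM ≈ 0.93.
E_I ∈ (0,1): normal good (necessity).

0.93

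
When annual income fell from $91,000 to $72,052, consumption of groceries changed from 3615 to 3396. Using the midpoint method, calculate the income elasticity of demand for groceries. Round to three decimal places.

%ΔQ = (3396 − 3615)/[(3615+3396)/2] = -219/3505.5 ≈ -0.0625.
%ΔI = (72,052 − 91,000)/[(91,000+72,052)/2] = -18948/81526 ≈ -0.2324.
E_I = %ΔQ/%ΔI ≈ 0.269.
E_I ∈ (0,1): normal good (necessity).

0.269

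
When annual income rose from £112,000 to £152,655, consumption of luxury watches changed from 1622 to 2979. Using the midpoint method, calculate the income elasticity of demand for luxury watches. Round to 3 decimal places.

%ΔQ = (2979 − 1622)/[(1622+2979)/2] = 1357/2300.5 ≈ 0.5899.
%ΔM = (152,655 − 112,000)/[(112,000+152,655)/2] = 40655/132327.5 ≈ 0.3072.
E_I = %ΔQ/%ΔM ≈ 1.920.
E_I > 1: normal good (luxury).

1.920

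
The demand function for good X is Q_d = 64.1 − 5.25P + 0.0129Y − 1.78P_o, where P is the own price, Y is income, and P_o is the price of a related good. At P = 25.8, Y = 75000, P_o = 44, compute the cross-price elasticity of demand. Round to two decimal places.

-0.10

Q_d = 64.1 − 5.25(25.8) + 0.0129(75000) − 1.78(44) = 64.1 − 135.45 + 967.5 − 78.32 = 817.83.
∂Q_d/∂P_o = −1.78, so E_xy = -1.78·(44/817.83) ≈ -0.10.
E_xy < 0: the goods are complements.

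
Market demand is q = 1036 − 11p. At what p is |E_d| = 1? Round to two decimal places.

47.09

For linear demand q = a − bp, E = −bp/(a − bp). |E| = 1 ⇒ bp = a − bp ⇒ p = a/(2b).
p = 1036/(2·11) ≈ 47.09.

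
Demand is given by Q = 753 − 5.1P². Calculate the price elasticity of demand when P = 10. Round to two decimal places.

-4.20

At P = 10, Q = 243.
dQ/dP = −2·5.1·P = −102.
Point elasticity E = (dQ/dP)·(P/Q) = -102 × 10/243 ≈ -4.20.
|E| > 1, so demand is elastic at this price.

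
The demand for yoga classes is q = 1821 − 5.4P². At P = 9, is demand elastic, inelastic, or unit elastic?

At P = 9, q = 1383.6.
dq/dP = −2·5.4·P = −97.2.
Point elasticity E = (dq/dP)·(P/q) = -97.2 × 9/1383.6 ≈ -0.632.
|E| ≈ 0.632 < 1, so demand is inelastic.

inelastic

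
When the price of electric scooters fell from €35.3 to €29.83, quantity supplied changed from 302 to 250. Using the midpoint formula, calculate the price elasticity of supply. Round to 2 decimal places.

1.12

%ΔQ = (250 − 302)/[(302 + 250)/2] = -52/276 ≈ -0.1884.
%Δp = (29.83 − 35.3)/[(35.3 + 29.83)/2] = -5.47/32.565 ≈ -0.1680.
Arc elasticity E = %ΔQ/%Δp ≈ -0.1884/-0.1680 ≈ 1.12.
|E| > 1: supply is elastic over this range.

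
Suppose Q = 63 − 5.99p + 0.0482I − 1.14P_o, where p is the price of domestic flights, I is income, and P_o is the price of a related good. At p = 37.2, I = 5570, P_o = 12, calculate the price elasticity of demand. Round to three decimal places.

At the given point, Q = 63 − 5.99(37.2) + 0.0482(5570) − 1.14(12) = 63 − 222.828 + 268.474 − 13.68 = 94.966.
∂Q/∂p = −5.99, so E_p = (−5.99)·(37.2/94.966) ≈ -2.346.
|E_p| > 1: demand is elastic.

-2.346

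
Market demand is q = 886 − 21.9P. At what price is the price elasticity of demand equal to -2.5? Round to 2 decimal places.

Set −bP/(a − bP) = −2.5 ⇒ bP = 2.5(a − bP) ⇒ bP(1+2.5) = 2.5·a.
P = 2.5·886/(21.9·3.5) ≈ 28.90.

28.90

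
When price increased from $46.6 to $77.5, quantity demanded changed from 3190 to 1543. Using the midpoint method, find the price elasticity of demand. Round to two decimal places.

%Δq = (1543 − 3190)/[(3190 + 1543)/2] = -1647/2366.5 ≈ -0.6960.
%ΔP = (77.5 − 46.6)/[(46.6 + 77.5)/2] = 30.9/62.05 ≈ 0.4980.
Arc elasticity E = %Δq/%ΔP ≈ -0.6960/0.4980 ≈ -1.40.
|E| > 1: demand is elastic over this range.

-1.40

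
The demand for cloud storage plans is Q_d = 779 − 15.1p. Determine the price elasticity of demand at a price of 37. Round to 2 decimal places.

-2.54

At p = 37, Q_d = 220.3.
dQ_d/dp = −15.1.
Point elasticity E = (dQ_d/dp)·(p/Q_d) = -15.1 × 37/220.3 ≈ -2.54.
|E| > 1, so demand is elastic at this price.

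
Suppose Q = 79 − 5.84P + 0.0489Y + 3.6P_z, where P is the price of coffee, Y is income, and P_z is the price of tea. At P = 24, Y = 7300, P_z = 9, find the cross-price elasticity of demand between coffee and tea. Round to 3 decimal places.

0.099

First evaluate Q: 79 − 5.84(24) + 0.0489(7300) + 3.6(9) = 79 − 140.16 + 356.97 + 32.4 = 328.21.
∂Q/∂P_z = +3.6, so E_xy = 3.6·(9/328.21) ≈ 0.099.
E_xy > 0: the goods are substitutes.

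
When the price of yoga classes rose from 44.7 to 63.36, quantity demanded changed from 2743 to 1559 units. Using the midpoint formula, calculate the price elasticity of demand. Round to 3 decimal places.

-1.594

%ΔQ = (1559 − 2743)/[(2743 + 1559)/2] = -1184/2151 ≈ -0.5504.
%Δp = (63.36 − 44.7)/[(44.7 + 63.36)/2] = 18.66/54.03 ≈ 0.3454.
Arc elasticity E = %ΔQ/%Δp ≈ -0.5504/0.3454 ≈ -1.594.
|E| > 1: demand is elastic over this range.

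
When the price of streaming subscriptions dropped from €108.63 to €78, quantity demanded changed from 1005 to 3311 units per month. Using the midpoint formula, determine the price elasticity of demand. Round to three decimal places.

%Δq = (3311 − 1005)/[(1005 + 3311)/2] = 2306/2158 ≈ 1.0686.
%Δp = (78 − 108.63)/[(108.63 + 78)/2] = -30.63/93.315 ≈ -0.3282.
Arc elasticity E = %Δq/%Δp ≈ 1.0686/-0.3282 ≈ -3.255.
|E| > 1: demand is elastic over this range.

-3.255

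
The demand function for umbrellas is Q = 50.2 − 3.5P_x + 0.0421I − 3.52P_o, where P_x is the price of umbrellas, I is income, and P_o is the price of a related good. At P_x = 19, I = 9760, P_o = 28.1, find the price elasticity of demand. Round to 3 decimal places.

-0.225

First evaluate Q: 50.2 − 3.5(19) + 0.0421(9760) − 3.52(28.1) = 50.2 − 66.5 + 410.896 − 98.912 = 295.684.
∂Q/∂P_x = −3.5, so E_p = (−3.5)·(19/295.684) ≈ -0.225.
|E_p| < 1: demand is inelastic.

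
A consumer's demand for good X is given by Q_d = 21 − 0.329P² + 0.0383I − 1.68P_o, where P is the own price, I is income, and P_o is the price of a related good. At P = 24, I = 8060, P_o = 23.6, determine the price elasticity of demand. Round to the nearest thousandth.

Evaluating quantity at (P, I, P_o) gives Q_d = 21 − 0.329(24)² + 0.0383(8060) − 1.68(23.6) = 21 − 189.504 + 308.698 − 39.648 = 100.546.
∂Q_d/∂P = −2·0.329·P = -15.792, so E_p = -15.792·(24/100.546) ≈ -3.769.
|E_p| > 1: demand is elastic.

-3.769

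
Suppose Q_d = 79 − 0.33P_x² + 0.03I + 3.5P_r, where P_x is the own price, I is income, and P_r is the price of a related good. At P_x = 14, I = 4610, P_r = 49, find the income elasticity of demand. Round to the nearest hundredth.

0.43

Evaluating quantity at (P_x, I, P_r) gives Q_d = 79 − 0.33(14)² + 0.03(4610) + 3.5(49) = 79 − 64.68 + 138.3 + 171.5 = 324.12.
∂Q_d/∂I = +0.03, so E_I = 0.03·(4610/324.12) ≈ 0.43.
E_I ∈ (0,1): normal good (necessity).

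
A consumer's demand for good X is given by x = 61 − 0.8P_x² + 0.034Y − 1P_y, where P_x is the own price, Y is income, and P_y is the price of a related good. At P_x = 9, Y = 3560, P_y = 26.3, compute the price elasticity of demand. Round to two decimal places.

-1.43

At the given point, x = 61 − 0.8(9)² + 0.034(3560) − 1(26.3) = 61 − 64.8 + 121.04 − 26.3 = 90.94.
∂x/∂P_x = −2·0.8·P_x = -14.4, so E_p = -14.4·(9/90.94) ≈ -1.43.
|E_p| > 1: demand is elastic.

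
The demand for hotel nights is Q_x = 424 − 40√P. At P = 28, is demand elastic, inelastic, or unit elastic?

inelastic

At P = 28, Q_x = 212.3399.
dQ_x/dP = −40/(2√P) = −40/(2·5.2915).
Point elasticity E = (dQ_x/dP)·(P/Q_x) = -3.7796 × 28/212.3399 ≈ -0.498.
|E| ≈ 0.498 < 1, so demand is inelastic.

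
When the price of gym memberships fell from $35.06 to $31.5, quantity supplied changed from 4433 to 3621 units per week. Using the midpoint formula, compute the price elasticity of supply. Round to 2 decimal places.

%Δq = (3621 − 4433)/[(4433 + 3621)/2] = -812/4027 ≈ -0.2016.
%ΔP = (31.5 − 35.06)/[(35.06 + 31.5)/2] = -3.56/33.28 ≈ -0.1070.
Arc elasticity E = %Δq/%ΔP ≈ -0.2016/-0.1070 ≈ 1.88.
|E| > 1: supply is elastic over this range.

1.88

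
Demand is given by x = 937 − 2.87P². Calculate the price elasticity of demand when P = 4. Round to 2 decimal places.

At P = 4, x = 891.08.
dx/dP = −2·2.87·P = −22.96.
Point elasticity E = (dx/dP)·(P/x) = -22.96 × 4/891.08 ≈ -0.10.
|E| < 1, so demand is inelastic at this price.

-0.10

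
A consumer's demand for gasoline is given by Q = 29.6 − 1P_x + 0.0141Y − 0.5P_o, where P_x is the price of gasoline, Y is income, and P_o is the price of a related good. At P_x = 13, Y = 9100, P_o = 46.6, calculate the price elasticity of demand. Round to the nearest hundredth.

Substituting, Q = 29.6 − 1(13) + 0.0141(9100) − 0.5(46.6) = 29.6 − 13 + 128.31 − 23.3 = 121.61.
∂Q/∂P_x = −1, so E_p = (−1)·(13/121.61) ≈ -0.11.
|E_p| < 1: demand is inelastic.

-0.11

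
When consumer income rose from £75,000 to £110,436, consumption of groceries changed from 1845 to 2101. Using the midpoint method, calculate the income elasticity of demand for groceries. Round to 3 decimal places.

0.339

%ΔQ = (2101 − 1845)/[(1845+2101)/2] = 256/1973 ≈ 0.1298.
%ΔY = (110,436 − 75,000)/[(75,000+110,436)/2] = 35436/92718 ≈ 0.3822.
E_I = %ΔQ/%ΔY ≈ 0.339.
E_I ∈ (0,1): normal good (necessity).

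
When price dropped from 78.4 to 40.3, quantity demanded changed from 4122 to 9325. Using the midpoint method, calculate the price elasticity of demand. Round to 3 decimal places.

-1.205

%ΔQ = (9325 − 4122)/[(4122 + 9325)/2] = 5203/6723.5 ≈ 0.7739.
%Δp = (40.3 − 78.4)/[(78.4 + 40.3)/2] = -38.1/59.35 ≈ -0.6420.
Arc elasticity E = %ΔQ/%Δp ≈ 0.7739/-0.6420 ≈ -1.205.
|E| > 1: demand is elastic over this range.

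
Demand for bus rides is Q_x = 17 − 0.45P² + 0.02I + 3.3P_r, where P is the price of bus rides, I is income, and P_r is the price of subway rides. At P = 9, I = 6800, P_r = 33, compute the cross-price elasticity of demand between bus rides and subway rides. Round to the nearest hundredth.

0.48

Q_x = 17 − 0.45(9)² + 0.02(6800) + 3.3(33) = 17 − 36.45 + 136 + 108.9 = 225.45.
∂Q_x/∂P_r = +3.3, so E_xy = 3.3·(33/225.45) ≈ 0.48.
E_xy > 0: the goods are substitutes.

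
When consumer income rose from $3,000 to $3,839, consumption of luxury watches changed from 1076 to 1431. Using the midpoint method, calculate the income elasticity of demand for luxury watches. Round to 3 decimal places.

1.154

%ΔQ = (1431 − 1076)/[(1076+1431)/2] = 355/1253.5 ≈ 0.2832.
%ΔI = (3,839 − 3,000)/[(3,000+3,839)/2] = 839/3419.5 ≈ 0.2454.
E_I = %ΔQ/%ΔI ≈ 1.154.
E_I > 1: normal good (luxury).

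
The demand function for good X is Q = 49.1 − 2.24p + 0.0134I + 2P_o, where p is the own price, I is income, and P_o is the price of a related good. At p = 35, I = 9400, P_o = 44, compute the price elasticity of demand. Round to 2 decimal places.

Evaluating quantity at (p, I, P_o) gives Q = 49.1 − 2.24(35) + 0.0134(9400) + 2(44) = 49.1 − 78.4 + 125.96 + 88 = 184.66.
∂Q/∂p = −2.24, so E_p = (−2.24)·(35/184.66) ≈ -0.42.
|E_p| < 1: demand is inelastic.

-0.42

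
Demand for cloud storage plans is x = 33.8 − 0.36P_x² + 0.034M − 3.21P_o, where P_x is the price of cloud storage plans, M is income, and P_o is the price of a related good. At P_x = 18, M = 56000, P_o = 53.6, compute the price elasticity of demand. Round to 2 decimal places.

Substituting, x = 33.8 − 0.36(18)² + 0.034(56000) − 3.21(53.6) = 33.8 − 116.64 + 1904 − 172.056 = 1649.104.
∂x/∂P_x = −2·0.36·P_x = -12.96, so E_p = -12.96·(18/1649.104) ≈ -0.14.
|E_p| < 1: demand is inelastic.

-0.14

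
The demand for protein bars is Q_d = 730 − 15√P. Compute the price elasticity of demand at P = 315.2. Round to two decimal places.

At P = 315.2, Q_d = 463.6919.
dQ_d/dP = −15/(2√P) = −15/(2·17.7539).
Point elasticity E = (dQ_d/dP)·(P/Q_d) = -0.4224 × 315.2/463.6919 ≈ -0.29.
|E| < 1, so demand is inelastic at this price.

-0.29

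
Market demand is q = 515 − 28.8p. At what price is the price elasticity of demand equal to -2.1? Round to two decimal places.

Set −bp/(a − bp) = −2.1 ⇒ bp = 2.1(a − bp) ⇒ bp(1+2.1) = 2.1·a.
p = 2.1·515/(28.8·3.1) ≈ 12.11.

12.11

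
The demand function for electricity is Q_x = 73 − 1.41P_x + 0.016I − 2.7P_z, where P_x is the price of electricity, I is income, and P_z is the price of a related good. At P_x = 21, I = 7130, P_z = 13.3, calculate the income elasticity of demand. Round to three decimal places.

First evaluate Q_x: 73 − 1.41(21) + 0.016(7130) − 2.7(13.3) = 73 − 29.61 + 114.08 − 35.91 = 121.56.
∂Q_x/∂I = +0.016, so E_I = 0.016·(7130/121.56) ≈ 0.938.
E_I ∈ (0,1): normal good (necessity).

0.938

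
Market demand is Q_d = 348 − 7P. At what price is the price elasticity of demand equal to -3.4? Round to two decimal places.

38.42

Set −bP/(a − bP) = −3.4 ⇒ bP = 3.4(a − bP) ⇒ bP(1+3.4) = 3.4·a.
P = 3.4·348/(7·4.4) ≈ 38.42.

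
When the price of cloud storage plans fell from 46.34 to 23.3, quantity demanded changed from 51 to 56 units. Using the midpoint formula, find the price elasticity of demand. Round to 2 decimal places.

-0.14

%Δq = (56 − 51)/[(51 + 56)/2] = 5/53.5 ≈ 0.0935.
%ΔP = (23.3 − 46.34)/[(46.34 + 23.3)/2] = -23.04/34.82 ≈ -0.6617.
Arc elasticity E = %Δq/%ΔP ≈ 0.0935/-0.6617 ≈ -0.14.
|E| < 1: demand is inelastic over this range.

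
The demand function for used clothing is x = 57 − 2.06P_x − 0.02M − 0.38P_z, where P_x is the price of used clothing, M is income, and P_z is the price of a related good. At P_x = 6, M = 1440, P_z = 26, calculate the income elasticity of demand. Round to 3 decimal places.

-4.832

First evaluate x: 57 − 2.06(6) − 0.02(1440) − 0.38(26) = 57 − 12.36 − 28.8 − 9.88 = 5.96.
∂x/∂M = −0.02, so E_I = -0.02·(1440/5.96) ≈ -4.832.
E_I < 0: inferior good.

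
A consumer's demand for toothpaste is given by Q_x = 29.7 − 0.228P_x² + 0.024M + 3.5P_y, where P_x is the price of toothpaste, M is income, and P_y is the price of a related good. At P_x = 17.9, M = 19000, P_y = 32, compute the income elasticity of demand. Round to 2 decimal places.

Q_x = 29.7 − 0.228(17.9)² + 0.024(19000) + 3.5(32) = 29.7 − 73.0535 + 456 + 112 = 524.6465.
∂Q_x/∂M = +0.024, so E_I = 0.024·(19000/524.6465) ≈ 0.87.
E_I ∈ (0,1): normal good (necessity).

0.87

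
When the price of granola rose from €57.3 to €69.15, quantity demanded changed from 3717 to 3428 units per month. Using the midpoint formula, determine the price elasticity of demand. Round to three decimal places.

%ΔQ = (3428 − 3717)/[(3717 + 3428)/2] = -289/3572.5 ≈ -0.0809.
%ΔP = (69.15 − 57.3)/[(57.3 + 69.15)/2] = 11.85/63.225 ≈ 0.1874.
Arc elasticity E = %ΔQ/%ΔP ≈ -0.0809/0.1874 ≈ -0.432.
|E| < 1: demand is inelastic over this range.

-0.432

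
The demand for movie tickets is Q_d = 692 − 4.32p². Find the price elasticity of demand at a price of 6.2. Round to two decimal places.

-0.63

At p = 6.2, Q_d = 525.9392.
dQ_d/dp = −2·4.32·p = −53.568.
Point elasticity E = (dQ_d/dp)·(p/Q_d) = -53.568 × 6.2/525.9392 ≈ -0.63.
|E| < 1, so demand is inelastic at this price.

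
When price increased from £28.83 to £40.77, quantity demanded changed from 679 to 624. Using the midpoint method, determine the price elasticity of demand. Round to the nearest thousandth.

%Δq = (624 − 679)/[(679 + 624)/2] = -55/651.5 ≈ -0.0844.
%Δp = (40.77 − 28.83)/[(28.83 + 40.77)/2] = 11.94/34.8 ≈ 0.3431.
Arc elasticity E = %Δq/%Δp ≈ -0.0844/0.3431 ≈ -0.246.
|E| < 1: demand is inelastic over this range.

-0.246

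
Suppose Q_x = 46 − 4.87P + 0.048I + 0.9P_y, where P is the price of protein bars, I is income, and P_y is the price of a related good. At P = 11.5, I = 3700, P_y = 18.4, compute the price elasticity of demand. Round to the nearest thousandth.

First evaluate Q_x: 46 − 4.87(11.5) + 0.048(3700) + 0.9(18.4) = 46 − 56.005 + 177.6 + 16.56 = 184.155.
∂Q_x/∂P = −4.87, so E_p = (−4.87)·(11.5/184.155) ≈ -0.304.
|E_p| < 1: demand is inelastic.

-0.304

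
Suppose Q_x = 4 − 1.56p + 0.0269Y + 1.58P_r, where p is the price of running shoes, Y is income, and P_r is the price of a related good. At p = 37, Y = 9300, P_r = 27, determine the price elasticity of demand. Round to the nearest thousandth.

Q_x = 4 − 1.56(37) + 0.0269(9300) + 1.58(27) = 4 − 57.72 + 250.17 + 42.66 = 239.11.
∂Q_x/∂p = −1.56, so E_p = (−1.56)·(37/239.11) ≈ -0.241.
|E_p| < 1: demand is inelastic.

-0.241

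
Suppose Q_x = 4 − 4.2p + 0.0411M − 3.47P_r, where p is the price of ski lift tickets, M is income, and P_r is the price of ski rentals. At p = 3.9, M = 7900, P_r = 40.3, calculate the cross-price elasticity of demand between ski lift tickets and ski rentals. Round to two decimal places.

-0.81

At the given point, Q_x = 4 − 4.2(3.9) + 0.0411(7900) − 3.47(40.3) = 4 − 16.38 + 324.69 − 139.841 = 172.469.
∂Q_x/∂P_r = −3.47, so E_xy = -3.47·(40.3/172.469) ≈ -0.81.
E_xy < 0: the goods are complements.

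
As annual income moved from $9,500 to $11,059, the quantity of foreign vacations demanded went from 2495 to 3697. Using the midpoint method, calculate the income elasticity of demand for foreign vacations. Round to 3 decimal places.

2.560

%ΔQ = (3697 − 2495)/[(2495+3697)/2] = 1202/3096 ≈ 0.3882.
%ΔI = (11,059 − 9,500)/[(9,500+11,059)/2] = 1559/10279.5 ≈ 0.1517.
E_I = %ΔQ/%ΔI ≈ 2.560.
E_I > 1: normal good (luxury).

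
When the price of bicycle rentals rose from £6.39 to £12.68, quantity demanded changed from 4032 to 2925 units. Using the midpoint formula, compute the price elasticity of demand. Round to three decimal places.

-0.482

%Δq = (2925 − 4032)/[(4032 + 2925)/2] = -1107/3478.5 ≈ -0.3182.
%ΔP = (12.68 − 6.39)/[(6.39 + 12.68)/2] = 6.29/9.535 ≈ 0.6597.
Arc elasticity E = %Δq/%ΔP ≈ -0.3182/0.6597 ≈ -0.482.
|E| < 1: demand is inelastic over this range.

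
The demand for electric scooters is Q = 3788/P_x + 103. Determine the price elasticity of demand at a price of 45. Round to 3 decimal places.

-0.450

At P_x = 45, Q = 187.1778.
dQ/dP_x = −3788/P_x² = −1.8706.
Point elasticity E = (dQ/dP_x)·(P_x/Q) = -1.8706 × 45/187.1778 ≈ -0.450.
|E| < 1, so demand is inelastic at this price.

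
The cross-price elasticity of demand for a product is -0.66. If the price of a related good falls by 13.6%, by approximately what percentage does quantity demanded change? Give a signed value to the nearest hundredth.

8.98

%ΔQ ≈ E × %ΔP_y = (-0.66) × (-13.6%) ≈ 8.98%.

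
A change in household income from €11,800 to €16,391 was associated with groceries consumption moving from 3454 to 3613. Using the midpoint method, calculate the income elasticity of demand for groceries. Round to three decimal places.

%ΔQ = (3613 − 3454)/[(3454+3613)/2] = 159/3533.5 ≈ 0.0450.
%ΔI = (16,391 − 11,800)/[(11,800+16,391)/2] = 4591/14095.5 ≈ 0.3257.
E_I = %ΔQ/%ΔI ≈ 0.138.
E_I ∈ (0,1): normal good (necessity).

0.138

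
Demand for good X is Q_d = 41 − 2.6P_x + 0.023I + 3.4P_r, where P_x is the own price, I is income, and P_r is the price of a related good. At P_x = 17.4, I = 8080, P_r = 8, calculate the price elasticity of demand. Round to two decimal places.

Q_d = 41 − 2.6(17.4) + 0.023(8080) + 3.4(8) = 41 − 45.24 + 185.84 + 27.2 = 208.8.
∂Q_d/∂P_x = −2.6, so E_p = (−2.6)·(17.4/208.8) ≈ -0.22.
|E_p| < 1: demand is inelastic.

-0.22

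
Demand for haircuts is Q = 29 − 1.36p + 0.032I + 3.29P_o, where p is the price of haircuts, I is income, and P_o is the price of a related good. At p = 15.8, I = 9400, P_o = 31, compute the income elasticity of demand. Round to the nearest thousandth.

0.733

First evaluate Q: 29 − 1.36(15.8) + 0.032(9400) + 3.29(31) = 29 − 21.488 + 300.8 + 101.99 = 410.302.
∂Q/∂I = +0.032, so E_I = 0.032·(9400/410.302) ≈ 0.733.
E_I ∈ (0,1): normal good (necessity).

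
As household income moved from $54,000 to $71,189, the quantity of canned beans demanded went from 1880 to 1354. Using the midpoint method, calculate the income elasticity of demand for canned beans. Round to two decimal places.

%ΔQ = (1354 − 1880)/[(1880+1354)/2] = -526/1617 ≈ -0.3253.
%ΔY = (71,189 − 54,000)/[(54,000+71,189)/2] = 17189/62594.5 ≈ 0.2746.
E_I = %ΔQ/%ΔY ≈ -1.18.
E_I < 0: inferior good.

-1.18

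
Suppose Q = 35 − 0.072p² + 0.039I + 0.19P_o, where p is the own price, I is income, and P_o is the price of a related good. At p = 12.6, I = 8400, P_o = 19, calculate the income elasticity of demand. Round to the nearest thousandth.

Q = 35 − 0.072(12.6)² + 0.039(8400) + 0.19(19) = 35 − 11.4307 + 327.6 + 3.61 = 354.7793.
∂Q/∂I = +0.039, so E_I = 0.039·(8400/354.7793) ≈ 0.923.
E_I ∈ (0,1): normal good (necessity).

0.923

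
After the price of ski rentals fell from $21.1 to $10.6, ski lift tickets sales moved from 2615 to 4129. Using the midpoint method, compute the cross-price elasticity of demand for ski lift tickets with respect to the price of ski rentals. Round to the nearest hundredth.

%ΔQ_x = (4129 − 2615)/[(2615+4129)/2] = 1514/3372 ≈ 0.4490.
%ΔP_y = (10.6 − 21.1)/[(21.1+10.6)/2] ≈ -0.6625.
E_xy = 0.4490/-0.6625 ≈ -0.68.
E_xy < 0, so ski lift tickets and ski rentals are complements.

-0.68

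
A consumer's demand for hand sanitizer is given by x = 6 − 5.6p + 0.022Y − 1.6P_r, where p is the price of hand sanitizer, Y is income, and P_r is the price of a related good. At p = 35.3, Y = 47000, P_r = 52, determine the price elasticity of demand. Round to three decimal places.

Substituting, x = 6 − 5.6(35.3) + 0.022(47000) − 1.6(52) = 6 − 197.68 + 1034 − 83.2 = 759.12.
∂x/∂p = −5.6, so E_p = (−5.6)·(35.3/759.12) ≈ -0.260.
|E_p| < 1: demand is inelastic.

-0.260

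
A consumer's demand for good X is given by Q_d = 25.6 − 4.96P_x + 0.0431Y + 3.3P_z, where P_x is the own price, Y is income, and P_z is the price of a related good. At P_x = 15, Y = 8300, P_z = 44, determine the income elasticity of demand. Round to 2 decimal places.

0.79

First evaluate Q_d: 25.6 − 4.96(15) + 0.0431(8300) + 3.3(44) = 25.6 − 74.4 + 357.73 + 145.2 = 454.13.
∂Q_d/∂Y = +0.0431, so E_I = 0.0431·(8300/454.13) ≈ 0.79.
E_I ∈ (0,1): normal good (necessity).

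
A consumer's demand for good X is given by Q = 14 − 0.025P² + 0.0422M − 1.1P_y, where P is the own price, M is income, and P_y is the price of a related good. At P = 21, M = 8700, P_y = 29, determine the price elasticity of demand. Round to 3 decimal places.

At the given point, Q = 14 − 0.025(21)² + 0.0422(8700) − 1.1(29) = 14 − 11.025 + 367.14 − 31.9 = 338.215.
∂Q/∂P = −2·0.025·P = -1.05, so E_p = -1.05·(21/338.215) ≈ -0.065.
|E_p| < 1: demand is inelastic.

-0.065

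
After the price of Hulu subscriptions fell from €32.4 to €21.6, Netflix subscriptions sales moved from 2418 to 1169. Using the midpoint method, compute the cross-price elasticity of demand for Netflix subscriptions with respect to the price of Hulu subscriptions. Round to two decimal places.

1.74

%ΔQ_x = (1169 − 2418)/[(2418+1169)/2] = -1249/1793.5 ≈ -0.6964.
%ΔP_y = (21.6 − 32.4)/[(32.4+21.6)/2] ≈ -0.4000.
E_xy = -0.6964/-0.4000 ≈ 1.74.
E_xy > 0, so Netflix subscriptions and Hulu subscriptions are substitutes.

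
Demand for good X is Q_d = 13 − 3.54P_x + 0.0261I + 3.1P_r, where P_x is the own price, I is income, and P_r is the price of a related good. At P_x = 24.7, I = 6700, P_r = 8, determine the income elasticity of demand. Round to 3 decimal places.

1.396

First evaluate Q_d: 13 − 3.54(24.7) + 0.0261(6700) + 3.1(8) = 13 − 87.438 + 174.87 + 24.8 = 125.232.
∂Q_d/∂I = +0.0261, so E_I = 0.0261·(6700/125.232) ≈ 1.396.
E_I > 1: normal good (luxury).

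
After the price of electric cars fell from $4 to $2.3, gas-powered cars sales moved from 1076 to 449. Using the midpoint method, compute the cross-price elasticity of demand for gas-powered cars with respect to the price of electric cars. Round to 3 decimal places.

1.524

%ΔQ_x = (449 − 1076)/[(1076+449)/2] = -627/762.5 ≈ -0.8223.
%ΔP_y = (2.3 − 4)/[(4+2.3)/2] ≈ -0.5397.
E_xy = -0.8223/-0.5397 ≈ 1.524.
E_xy > 0, so gas-powered cars and electric cars are substitutes.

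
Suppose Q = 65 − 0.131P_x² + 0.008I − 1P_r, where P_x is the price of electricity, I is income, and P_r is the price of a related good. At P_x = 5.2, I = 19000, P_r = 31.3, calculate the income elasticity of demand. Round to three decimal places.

First evaluate Q: 65 − 0.131(5.2)² + 0.008(19000) − 1(31.3) = 65 − 3.5422 + 152 − 31.3 = 182.1578.
∂Q/∂I = +0.008, so E_I = 0.008·(19000/182.1578) ≈ 0.834.
E_I ∈ (0,1): normal good (necessity).

0.834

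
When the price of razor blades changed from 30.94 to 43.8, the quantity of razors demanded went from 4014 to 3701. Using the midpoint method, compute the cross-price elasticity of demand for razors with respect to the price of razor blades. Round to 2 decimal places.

-0.24

%ΔQ_x = (3701 − 4014)/[(4014+3701)/2] = -313/3857.5 ≈ -0.0811.
%ΔP_y = (43.8 − 30.94)/[(30.94+43.8)/2] ≈ 0.3441.
E_xy = -0.0811/0.3441 ≈ -0.24.
E_xy < 0, so razors and razor blades are complements.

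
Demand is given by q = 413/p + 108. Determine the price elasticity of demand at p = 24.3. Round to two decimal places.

-0.14

At p = 24.3, q = 124.9959.
dq/dp = −413/p² = −0.6994.
Point elasticity E = (dq/dp)·(p/q) = -0.6994 × 24.3/124.9959 ≈ -0.14.
|E| < 1, so demand is inelastic at this price.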